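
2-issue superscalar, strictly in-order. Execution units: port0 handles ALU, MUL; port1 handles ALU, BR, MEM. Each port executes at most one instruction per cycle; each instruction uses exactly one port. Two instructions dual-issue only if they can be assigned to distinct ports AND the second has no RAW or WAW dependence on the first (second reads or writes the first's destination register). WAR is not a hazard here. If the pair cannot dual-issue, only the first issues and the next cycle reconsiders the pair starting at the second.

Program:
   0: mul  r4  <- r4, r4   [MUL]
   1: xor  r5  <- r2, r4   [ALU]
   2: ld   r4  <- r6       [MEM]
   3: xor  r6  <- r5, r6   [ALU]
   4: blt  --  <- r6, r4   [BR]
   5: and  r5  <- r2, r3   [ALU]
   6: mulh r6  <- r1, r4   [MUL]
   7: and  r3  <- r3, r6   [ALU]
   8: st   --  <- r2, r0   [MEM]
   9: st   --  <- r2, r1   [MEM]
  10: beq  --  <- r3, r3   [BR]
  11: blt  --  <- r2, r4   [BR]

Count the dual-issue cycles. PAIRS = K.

PAIRS = 3

[0] i0  mul  -- RAW r4
[1] i1,i2  xor+ld  -- dual
[2] i3  xor  -- RAW r6
[3] i4,i5  blt+and  -- dual
[4] i6  mulh  -- RAW r6
[5] i7,i8  and+st  -- dual
[6] i9  st  -- no-port MEM/BR
[7] i10  beq  -- no-port BR/BR
[8] i11  blt  -- tail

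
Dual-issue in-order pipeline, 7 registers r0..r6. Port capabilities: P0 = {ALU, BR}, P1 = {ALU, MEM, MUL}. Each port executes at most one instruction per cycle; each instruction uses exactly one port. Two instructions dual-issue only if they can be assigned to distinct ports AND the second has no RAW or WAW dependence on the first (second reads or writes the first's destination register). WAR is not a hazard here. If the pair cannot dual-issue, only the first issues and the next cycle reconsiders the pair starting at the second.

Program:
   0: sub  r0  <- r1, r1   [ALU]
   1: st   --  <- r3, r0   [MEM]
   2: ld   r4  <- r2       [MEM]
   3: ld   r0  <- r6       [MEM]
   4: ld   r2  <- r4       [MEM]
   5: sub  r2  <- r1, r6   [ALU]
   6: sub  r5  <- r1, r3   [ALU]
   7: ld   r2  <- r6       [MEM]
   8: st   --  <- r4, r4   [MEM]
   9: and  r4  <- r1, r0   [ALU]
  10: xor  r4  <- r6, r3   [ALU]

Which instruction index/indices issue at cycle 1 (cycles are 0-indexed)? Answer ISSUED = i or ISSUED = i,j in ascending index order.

ISSUED = 1

t=0 i0:sub ; RAW r0
t=1 i1:st ; no-port MEM/MEM
t=2 i2:ld ; no-port MEM/MEM
t=3 i3:ld ; no-port MEM/MEM
t=4 i4:ld ; WAW r2
t=5 i5/i6:sub sub ; 2-wide
t=6 i7:ld ; no-port MEM/MEM
t=7 i8/i9:st and ; 2-wide
t=8 i10:xor ; tail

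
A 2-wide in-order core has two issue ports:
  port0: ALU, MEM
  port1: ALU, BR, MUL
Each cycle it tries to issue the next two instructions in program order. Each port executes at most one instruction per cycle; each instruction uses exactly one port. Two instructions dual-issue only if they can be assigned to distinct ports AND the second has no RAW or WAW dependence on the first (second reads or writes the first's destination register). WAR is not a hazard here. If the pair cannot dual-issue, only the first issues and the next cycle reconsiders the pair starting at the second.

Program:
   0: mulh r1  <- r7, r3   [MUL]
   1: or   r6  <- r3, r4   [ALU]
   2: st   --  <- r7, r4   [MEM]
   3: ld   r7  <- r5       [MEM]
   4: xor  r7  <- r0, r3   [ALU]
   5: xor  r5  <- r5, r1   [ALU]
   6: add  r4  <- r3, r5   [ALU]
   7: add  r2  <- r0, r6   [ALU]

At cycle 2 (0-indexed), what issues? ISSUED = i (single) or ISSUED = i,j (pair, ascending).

ISSUED = 3

#0 head=0: mulh or i0,i1 2-wide
#1 head=2: st i2 no-port MEM/MEM
#2 head=3: ld i3 WAW r7
#3 head=4: xor xor i4,i5 2-wide
#4 head=6: add add i6,i7 2-wide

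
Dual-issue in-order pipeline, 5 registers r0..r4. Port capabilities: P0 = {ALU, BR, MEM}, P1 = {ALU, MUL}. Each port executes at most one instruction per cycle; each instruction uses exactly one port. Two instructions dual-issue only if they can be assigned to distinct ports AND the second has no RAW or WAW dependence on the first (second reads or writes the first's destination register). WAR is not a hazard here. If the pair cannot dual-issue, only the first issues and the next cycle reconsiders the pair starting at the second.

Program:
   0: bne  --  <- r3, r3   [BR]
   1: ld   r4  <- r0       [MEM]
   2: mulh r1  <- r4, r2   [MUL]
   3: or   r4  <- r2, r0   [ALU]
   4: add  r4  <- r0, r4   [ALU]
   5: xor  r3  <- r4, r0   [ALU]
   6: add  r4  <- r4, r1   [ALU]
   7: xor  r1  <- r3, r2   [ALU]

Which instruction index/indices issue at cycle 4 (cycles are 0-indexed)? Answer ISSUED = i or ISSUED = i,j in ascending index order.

0. bne @i0  | no-port BR/MEM
1. ld @i1  | RAW r4
2. mulh/or @i2,i3  | pair
3. add @i4  | RAW r4
4. xor/add @i5,i6  | pair
5. xor @i7  | tail

ISSUED = 5,6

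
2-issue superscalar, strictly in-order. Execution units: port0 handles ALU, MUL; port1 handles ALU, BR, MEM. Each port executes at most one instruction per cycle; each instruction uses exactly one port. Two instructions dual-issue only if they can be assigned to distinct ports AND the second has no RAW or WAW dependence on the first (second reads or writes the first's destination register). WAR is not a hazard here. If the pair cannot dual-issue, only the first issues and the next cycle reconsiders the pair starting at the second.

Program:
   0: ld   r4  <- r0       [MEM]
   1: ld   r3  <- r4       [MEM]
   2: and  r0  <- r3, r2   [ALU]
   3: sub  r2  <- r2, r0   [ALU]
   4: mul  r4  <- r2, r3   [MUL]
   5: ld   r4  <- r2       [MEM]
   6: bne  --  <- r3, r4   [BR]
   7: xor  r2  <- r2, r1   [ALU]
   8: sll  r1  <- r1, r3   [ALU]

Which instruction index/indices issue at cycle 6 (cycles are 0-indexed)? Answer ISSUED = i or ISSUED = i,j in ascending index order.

ISSUED = 6,7

  cy0 -> i0 (ld.MEM) no-port MEM/MEM
  cy1 -> i1 (ld.MEM) RAW r3
  cy2 -> i2 (and.ALU) RAW r0
  cy3 -> i3 (sub.ALU) RAW r2
  cy4 -> i4 (mul.MUL) WAW r4
  cy5 -> i5 (ld.MEM) no-port MEM/BR
  cy6 -> i6+i7 (bne.BR;xor.ALU) pair
  cy7 -> i8 (sll.ALU) tail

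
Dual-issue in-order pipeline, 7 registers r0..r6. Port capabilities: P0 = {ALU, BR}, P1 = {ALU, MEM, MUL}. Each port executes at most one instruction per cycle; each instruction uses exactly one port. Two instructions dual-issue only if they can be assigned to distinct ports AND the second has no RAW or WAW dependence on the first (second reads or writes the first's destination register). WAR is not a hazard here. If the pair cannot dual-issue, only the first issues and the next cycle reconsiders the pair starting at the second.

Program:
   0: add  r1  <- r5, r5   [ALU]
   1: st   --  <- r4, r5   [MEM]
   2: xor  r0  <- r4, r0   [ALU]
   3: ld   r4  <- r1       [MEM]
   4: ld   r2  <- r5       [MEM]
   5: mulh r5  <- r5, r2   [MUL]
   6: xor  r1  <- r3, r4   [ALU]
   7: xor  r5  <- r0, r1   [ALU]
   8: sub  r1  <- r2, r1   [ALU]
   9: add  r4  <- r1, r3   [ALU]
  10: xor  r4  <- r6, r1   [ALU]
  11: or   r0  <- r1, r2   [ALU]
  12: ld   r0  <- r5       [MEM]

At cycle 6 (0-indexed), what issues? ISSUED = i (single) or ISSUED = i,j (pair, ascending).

ISSUED = 10,11

c0: i0+i1 add.ALU/st.MEM  dual
c1: i2+i3 xor.ALU/ld.MEM  dual
c2: i4 ld.MEM  no-port MEM/MUL
c3: i5+i6 mulh.MUL/xor.ALU  dual
c4: i7+i8 xor.ALU/sub.ALU  dual
c5: i9 add.ALU  WAW r4
c6: i10+i11 xor.ALU/or.ALU  dual
c7: i12 ld.MEM  tail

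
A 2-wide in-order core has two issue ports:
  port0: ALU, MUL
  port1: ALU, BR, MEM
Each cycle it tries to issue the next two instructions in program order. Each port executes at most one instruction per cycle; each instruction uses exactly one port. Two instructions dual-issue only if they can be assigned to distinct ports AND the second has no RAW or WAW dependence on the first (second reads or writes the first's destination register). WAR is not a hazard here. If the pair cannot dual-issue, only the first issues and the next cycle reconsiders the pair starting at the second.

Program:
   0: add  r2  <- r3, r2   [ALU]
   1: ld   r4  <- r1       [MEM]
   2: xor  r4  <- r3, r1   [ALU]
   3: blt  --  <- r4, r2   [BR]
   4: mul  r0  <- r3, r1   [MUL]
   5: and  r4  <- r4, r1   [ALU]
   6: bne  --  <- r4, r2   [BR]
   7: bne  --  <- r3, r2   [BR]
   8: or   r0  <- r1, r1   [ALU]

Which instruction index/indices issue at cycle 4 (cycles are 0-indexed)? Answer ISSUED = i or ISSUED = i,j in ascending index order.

ISSUED = 6

#0 head=0: add.ALU+ld.MEM i0,i1 2-wide
#1 head=2: xor.ALU i2 RAW r4
#2 head=3: blt.BR+mul.MUL i3,i4 2-wide
#3 head=5: and.ALU i5 RAW r4
#4 head=6: bne.BR i6 no-port BR/BR
#5 head=7: bne.BR+or.ALU i7,i8 2-wide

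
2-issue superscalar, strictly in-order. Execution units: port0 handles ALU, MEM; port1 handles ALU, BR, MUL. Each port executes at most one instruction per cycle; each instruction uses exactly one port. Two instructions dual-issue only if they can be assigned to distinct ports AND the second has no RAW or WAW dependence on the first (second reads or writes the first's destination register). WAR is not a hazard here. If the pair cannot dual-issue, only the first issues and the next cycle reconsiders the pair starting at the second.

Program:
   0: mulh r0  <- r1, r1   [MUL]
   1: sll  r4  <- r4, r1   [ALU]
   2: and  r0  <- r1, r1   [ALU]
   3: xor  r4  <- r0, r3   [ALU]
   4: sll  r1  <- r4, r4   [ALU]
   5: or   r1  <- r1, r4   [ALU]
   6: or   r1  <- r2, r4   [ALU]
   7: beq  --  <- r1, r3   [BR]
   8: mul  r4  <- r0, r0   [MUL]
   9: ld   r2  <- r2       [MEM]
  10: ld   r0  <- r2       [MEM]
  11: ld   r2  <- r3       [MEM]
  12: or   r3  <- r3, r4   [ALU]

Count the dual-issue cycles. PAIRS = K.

t=0 i0,i1:mulh.MUL sll.ALU ; dual
t=1 i2:and.ALU ; RAW r0
t=2 i3:xor.ALU ; RAW r4
t=3 i4:sll.ALU ; RAW+WAW r1
t=4 i5:or.ALU ; WAW r1
t=5 i6:or.ALU ; RAW r1
t=6 i7:beq.BR ; no-port BR/MUL
t=7 i8,i9:mul.MUL ld.MEM ; dual
t=8 i10:ld.MEM ; no-port MEM/MEM
t=9 i11,i12:ld.MEM or.ALU ; dual

PAIRS = 3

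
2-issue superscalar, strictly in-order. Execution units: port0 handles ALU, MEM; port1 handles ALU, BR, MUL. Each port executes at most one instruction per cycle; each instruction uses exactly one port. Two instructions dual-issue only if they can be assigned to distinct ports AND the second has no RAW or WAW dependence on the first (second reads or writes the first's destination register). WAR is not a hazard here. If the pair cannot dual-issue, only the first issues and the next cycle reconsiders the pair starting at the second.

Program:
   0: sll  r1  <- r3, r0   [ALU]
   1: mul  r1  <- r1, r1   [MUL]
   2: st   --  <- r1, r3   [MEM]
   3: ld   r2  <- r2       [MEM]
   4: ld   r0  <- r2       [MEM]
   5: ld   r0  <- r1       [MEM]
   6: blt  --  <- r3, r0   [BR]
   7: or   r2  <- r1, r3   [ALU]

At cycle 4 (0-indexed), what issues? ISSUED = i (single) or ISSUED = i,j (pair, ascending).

#0 head=0: sll i0 RAW+WAW r1
#1 head=1: mul i1 RAW r1
#2 head=2: st i2 no-port MEM/MEM
#3 head=3: ld i3 no-port MEM/MEM
#4 head=4: ld i4 no-port MEM/MEM
#5 head=5: ld i5 RAW r0
#6 head=6: blt or i6&i7 pair

ISSUED = 4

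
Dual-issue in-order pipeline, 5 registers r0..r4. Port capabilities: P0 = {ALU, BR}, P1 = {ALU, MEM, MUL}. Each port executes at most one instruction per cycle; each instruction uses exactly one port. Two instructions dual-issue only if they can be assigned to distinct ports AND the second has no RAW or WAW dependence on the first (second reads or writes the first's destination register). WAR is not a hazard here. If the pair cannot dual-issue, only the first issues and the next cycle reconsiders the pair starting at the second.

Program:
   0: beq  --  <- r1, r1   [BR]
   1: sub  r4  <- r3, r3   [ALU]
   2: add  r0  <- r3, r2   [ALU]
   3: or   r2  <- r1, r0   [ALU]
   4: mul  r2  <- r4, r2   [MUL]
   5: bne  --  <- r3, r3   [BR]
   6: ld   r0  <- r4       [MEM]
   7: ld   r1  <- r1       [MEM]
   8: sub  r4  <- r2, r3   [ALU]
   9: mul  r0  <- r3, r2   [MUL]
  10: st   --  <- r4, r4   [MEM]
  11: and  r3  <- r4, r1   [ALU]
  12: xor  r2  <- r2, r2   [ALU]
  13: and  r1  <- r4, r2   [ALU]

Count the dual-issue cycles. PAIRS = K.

t=0 i0,i1:beq;sub ; dual
t=1 i2:add ; RAW r0
t=2 i3:or ; RAW+WAW r2
t=3 i4,i5:mul;bne ; dual
t=4 i6:ld ; no-port MEM/MEM
t=5 i7,i8:ld;sub ; dual
t=6 i9:mul ; no-port MUL/MEM
t=7 i10,i11:st;and ; dual
t=8 i12:xor ; RAW r2
t=9 i13:and ; tail

PAIRS = 4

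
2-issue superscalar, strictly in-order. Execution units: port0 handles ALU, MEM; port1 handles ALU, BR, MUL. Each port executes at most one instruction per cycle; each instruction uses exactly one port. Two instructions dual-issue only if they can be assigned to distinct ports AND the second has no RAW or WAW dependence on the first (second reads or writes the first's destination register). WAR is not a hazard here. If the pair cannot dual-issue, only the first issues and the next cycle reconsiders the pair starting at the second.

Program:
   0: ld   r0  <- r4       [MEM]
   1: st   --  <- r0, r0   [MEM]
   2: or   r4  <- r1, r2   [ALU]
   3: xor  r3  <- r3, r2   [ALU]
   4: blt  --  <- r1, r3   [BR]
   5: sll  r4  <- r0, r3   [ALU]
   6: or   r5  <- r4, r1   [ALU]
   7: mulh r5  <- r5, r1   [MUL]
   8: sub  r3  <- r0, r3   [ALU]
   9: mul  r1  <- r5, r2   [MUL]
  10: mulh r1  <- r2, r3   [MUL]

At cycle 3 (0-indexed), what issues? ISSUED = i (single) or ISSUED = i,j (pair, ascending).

c0: i0 ld  no-port MEM/MEM
c1: i1/i2 st/or  pair
c2: i3 xor  RAW r3
c3: i4/i5 blt/sll  pair
c4: i6 or  RAW+WAW r5
c5: i7/i8 mulh/sub  pair
c6: i9 mul  no-port MUL/MUL
c7: i10 mulh  tail

ISSUED = 4,5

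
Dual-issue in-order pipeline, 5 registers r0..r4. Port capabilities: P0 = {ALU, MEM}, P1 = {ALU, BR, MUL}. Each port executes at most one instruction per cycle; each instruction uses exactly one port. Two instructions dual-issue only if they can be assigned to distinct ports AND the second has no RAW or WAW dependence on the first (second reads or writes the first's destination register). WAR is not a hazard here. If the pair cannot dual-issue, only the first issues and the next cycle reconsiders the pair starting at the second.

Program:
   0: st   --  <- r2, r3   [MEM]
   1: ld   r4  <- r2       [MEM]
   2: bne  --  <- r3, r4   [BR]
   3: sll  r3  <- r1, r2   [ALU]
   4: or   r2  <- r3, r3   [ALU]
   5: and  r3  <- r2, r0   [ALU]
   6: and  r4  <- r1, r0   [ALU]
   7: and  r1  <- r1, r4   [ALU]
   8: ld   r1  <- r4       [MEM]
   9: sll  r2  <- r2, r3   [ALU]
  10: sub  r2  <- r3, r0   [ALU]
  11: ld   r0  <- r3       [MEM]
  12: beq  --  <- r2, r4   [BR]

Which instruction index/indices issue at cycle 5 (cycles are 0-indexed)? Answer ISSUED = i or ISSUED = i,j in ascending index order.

ISSUED = 7

t=0 i0:st ; no-port MEM/MEM
t=1 i1:ld ; RAW r4
t=2 i2/i3:bne sll ; dual
t=3 i4:or ; RAW r2
t=4 i5/i6:and and ; dual
t=5 i7:and ; WAW r1
t=6 i8/i9:ld sll ; dual
t=7 i10/i11:sub ld ; dual
t=8 i12:beq ; tail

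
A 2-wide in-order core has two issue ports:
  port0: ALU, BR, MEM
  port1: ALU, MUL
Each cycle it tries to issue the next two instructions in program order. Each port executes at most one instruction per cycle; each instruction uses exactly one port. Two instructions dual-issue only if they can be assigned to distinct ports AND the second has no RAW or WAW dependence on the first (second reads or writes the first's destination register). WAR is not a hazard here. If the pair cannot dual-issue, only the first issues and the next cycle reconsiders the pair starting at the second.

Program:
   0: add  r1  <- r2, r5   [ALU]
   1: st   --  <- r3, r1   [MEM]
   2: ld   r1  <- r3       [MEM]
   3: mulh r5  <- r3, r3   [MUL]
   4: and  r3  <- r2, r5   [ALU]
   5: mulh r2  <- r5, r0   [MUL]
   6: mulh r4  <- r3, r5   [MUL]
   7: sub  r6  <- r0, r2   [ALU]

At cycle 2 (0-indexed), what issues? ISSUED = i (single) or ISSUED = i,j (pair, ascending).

ISSUED = 2,3

[0] i0  add  -- RAW r1
[1] i1  st  -- no-port MEM/MEM
[2] i2&i3  ld/mulh  -- 2-wide
[3] i4&i5  and/mulh  -- 2-wide
[4] i6&i7  mulh/sub  -- 2-wide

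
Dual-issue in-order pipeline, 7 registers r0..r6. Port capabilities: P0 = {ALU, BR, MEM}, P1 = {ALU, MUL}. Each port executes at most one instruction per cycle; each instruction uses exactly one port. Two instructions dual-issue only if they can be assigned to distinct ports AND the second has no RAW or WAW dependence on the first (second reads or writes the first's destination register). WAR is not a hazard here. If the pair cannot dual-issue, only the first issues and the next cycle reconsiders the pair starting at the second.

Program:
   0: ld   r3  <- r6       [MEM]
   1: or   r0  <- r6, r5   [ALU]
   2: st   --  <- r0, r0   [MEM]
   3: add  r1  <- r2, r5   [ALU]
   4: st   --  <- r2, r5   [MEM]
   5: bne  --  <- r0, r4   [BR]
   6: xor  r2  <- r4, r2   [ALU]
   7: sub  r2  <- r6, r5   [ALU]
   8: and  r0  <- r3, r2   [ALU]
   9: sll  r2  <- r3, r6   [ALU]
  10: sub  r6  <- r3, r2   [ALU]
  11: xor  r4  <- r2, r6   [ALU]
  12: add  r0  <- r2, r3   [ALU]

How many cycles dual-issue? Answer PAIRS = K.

PAIRS = 5

c0: i0+i1 ld+or  2-wide
c1: i2+i3 st+add  2-wide
c2: i4 st  no-port MEM/BR
c3: i5+i6 bne+xor  2-wide
c4: i7 sub  RAW r2
c5: i8+i9 and+sll  2-wide
c6: i10 sub  RAW r6
c7: i11+i12 xor+add  2-wide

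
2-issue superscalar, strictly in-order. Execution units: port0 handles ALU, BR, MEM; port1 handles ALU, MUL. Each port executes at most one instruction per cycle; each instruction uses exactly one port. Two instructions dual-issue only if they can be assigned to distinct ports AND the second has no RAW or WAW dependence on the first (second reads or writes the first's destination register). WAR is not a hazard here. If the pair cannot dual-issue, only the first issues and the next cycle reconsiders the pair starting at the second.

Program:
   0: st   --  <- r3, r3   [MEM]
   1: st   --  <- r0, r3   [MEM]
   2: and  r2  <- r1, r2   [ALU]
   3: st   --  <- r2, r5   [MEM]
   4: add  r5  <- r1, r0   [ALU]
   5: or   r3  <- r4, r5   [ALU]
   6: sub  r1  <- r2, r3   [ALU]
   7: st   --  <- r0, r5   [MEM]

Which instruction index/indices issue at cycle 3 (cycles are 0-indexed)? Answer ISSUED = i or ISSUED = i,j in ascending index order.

t=0 i0:st.MEM ; no-port MEM/MEM
t=1 i1,i2:st.MEM/and.ALU ; pair
t=2 i3,i4:st.MEM/add.ALU ; pair
t=3 i5:or.ALU ; RAW r3
t=4 i6,i7:sub.ALU/st.MEM ; pair

ISSUED = 5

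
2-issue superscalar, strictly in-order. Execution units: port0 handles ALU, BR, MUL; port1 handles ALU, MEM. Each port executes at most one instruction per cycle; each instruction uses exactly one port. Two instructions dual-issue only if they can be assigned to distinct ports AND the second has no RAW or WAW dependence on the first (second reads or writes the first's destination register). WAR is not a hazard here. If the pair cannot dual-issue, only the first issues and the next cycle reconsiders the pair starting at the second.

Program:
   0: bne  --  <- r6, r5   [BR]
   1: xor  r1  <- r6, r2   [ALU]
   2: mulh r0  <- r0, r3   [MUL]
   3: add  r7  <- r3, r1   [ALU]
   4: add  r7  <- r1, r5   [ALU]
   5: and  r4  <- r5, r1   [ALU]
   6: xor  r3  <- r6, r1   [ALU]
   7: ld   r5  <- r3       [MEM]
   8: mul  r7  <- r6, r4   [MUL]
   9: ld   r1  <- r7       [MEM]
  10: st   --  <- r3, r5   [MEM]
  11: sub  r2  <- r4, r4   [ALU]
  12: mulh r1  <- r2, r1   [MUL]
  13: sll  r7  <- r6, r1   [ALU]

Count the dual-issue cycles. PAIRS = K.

PAIRS = 5

c0: i0&i1 bne.BR/xor.ALU  dual
c1: i2&i3 mulh.MUL/add.ALU  dual
c2: i4&i5 add.ALU/and.ALU  dual
c3: i6 xor.ALU  RAW r3
c4: i7&i8 ld.MEM/mul.MUL  dual
c5: i9 ld.MEM  no-port MEM/MEM
c6: i10&i11 st.MEM/sub.ALU  dual
c7: i12 mulh.MUL  RAW r1
c8: i13 sll.ALU  tail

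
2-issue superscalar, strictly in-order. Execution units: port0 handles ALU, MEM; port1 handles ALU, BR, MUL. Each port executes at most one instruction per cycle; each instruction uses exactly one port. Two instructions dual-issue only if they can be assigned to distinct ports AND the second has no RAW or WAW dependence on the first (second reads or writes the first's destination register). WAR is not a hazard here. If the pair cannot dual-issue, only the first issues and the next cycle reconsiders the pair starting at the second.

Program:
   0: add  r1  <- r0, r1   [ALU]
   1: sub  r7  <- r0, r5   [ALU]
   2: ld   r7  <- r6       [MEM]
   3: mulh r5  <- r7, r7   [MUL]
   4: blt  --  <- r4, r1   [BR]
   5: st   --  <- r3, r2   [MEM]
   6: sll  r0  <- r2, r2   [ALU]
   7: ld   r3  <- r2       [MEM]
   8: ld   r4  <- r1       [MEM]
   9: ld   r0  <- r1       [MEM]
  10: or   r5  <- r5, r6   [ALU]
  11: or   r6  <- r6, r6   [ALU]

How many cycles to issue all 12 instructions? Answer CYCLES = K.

[0] i0&i1  add.ALU;sub.ALU  -- 2-wide
[1] i2  ld.MEM  -- RAW r7
[2] i3  mulh.MUL  -- no-port MUL/BR
[3] i4&i5  blt.BR;st.MEM  -- 2-wide
[4] i6&i7  sll.ALU;ld.MEM  -- 2-wide
[5] i8  ld.MEM  -- no-port MEM/MEM
[6] i9&i10  ld.MEM;or.ALU  -- 2-wide
[7] i11  or.ALU  -- tail

CYCLES = 8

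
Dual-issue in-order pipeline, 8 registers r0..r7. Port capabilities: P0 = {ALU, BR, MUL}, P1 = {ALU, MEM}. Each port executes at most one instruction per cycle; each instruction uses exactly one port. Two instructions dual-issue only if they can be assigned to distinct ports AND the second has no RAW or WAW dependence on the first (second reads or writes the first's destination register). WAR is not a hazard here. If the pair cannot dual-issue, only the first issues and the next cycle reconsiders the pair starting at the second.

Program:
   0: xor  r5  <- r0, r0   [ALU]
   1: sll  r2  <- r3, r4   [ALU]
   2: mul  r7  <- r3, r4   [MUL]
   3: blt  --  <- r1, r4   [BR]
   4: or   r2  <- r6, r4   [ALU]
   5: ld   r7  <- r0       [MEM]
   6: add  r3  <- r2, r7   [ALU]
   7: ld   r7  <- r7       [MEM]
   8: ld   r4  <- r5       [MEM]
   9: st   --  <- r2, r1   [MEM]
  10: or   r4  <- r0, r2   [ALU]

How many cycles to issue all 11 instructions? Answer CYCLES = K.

CYCLES = 7

  cy0 -> i0/i1 (xor.ALU/sll.ALU) 2-wide
  cy1 -> i2 (mul.MUL) no-port MUL/BR
  cy2 -> i3/i4 (blt.BR/or.ALU) 2-wide
  cy3 -> i5 (ld.MEM) RAW r7
  cy4 -> i6/i7 (add.ALU/ld.MEM) 2-wide
  cy5 -> i8 (ld.MEM) no-port MEM/MEM
  cy6 -> i9/i10 (st.MEM/or.ALU) 2-wide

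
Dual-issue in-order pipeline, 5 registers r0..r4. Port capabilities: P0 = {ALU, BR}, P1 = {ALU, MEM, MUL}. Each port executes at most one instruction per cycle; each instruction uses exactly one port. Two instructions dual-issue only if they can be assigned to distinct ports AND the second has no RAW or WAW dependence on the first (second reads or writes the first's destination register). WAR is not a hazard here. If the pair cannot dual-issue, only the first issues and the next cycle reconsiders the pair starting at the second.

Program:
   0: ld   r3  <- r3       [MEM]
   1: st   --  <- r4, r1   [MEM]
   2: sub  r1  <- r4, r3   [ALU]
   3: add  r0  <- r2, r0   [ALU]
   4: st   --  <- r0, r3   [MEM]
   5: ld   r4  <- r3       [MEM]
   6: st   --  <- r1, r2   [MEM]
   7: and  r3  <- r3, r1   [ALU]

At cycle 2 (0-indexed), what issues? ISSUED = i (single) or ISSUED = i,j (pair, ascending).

t=0 i0:ld ; no-port MEM/MEM
t=1 i1&i2:st/sub ; pair
t=2 i3:add ; RAW r0
t=3 i4:st ; no-port MEM/MEM
t=4 i5:ld ; no-port MEM/MEM
t=5 i6&i7:st/and ; pair

ISSUED = 3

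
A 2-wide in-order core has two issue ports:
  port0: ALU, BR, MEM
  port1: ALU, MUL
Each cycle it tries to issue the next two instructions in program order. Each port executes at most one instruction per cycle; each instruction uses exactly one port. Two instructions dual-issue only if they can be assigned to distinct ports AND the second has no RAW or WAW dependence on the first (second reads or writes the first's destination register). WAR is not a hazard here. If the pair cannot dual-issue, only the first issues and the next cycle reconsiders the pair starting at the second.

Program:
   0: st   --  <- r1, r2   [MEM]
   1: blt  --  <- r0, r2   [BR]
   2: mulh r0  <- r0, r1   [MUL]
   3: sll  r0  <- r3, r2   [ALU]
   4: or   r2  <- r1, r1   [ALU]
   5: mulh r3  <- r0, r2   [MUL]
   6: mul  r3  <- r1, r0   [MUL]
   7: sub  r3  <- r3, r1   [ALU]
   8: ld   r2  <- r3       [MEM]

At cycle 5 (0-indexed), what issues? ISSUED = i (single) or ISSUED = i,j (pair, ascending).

ISSUED = 7

[0] i0  st.MEM  -- no-port MEM/BR
[1] i1&i2  blt.BR;mulh.MUL  -- pair
[2] i3&i4  sll.ALU;or.ALU  -- pair
[3] i5  mulh.MUL  -- no-port MUL/MUL
[4] i6  mul.MUL  -- RAW+WAW r3
[5] i7  sub.ALU  -- RAW r3
[6] i8  ld.MEM  -- tail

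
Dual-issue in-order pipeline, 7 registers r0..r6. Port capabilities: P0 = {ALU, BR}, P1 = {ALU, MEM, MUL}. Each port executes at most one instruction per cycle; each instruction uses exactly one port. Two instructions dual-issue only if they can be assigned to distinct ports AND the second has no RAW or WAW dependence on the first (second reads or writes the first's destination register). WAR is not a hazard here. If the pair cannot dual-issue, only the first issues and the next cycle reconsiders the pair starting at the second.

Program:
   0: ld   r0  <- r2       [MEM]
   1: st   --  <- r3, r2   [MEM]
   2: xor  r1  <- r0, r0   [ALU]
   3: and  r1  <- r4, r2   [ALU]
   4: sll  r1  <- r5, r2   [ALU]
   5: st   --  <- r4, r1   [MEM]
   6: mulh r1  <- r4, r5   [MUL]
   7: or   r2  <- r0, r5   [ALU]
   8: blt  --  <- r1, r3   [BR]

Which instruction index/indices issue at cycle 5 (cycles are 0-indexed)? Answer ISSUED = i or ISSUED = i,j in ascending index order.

[0] i0  ld  -- no-port MEM/MEM
[1] i1+i2  st+xor  -- dual
[2] i3  and  -- WAW r1
[3] i4  sll  -- RAW r1
[4] i5  st  -- no-port MEM/MUL
[5] i6+i7  mulh+or  -- dual
[6] i8  blt  -- tail

ISSUED = 6,7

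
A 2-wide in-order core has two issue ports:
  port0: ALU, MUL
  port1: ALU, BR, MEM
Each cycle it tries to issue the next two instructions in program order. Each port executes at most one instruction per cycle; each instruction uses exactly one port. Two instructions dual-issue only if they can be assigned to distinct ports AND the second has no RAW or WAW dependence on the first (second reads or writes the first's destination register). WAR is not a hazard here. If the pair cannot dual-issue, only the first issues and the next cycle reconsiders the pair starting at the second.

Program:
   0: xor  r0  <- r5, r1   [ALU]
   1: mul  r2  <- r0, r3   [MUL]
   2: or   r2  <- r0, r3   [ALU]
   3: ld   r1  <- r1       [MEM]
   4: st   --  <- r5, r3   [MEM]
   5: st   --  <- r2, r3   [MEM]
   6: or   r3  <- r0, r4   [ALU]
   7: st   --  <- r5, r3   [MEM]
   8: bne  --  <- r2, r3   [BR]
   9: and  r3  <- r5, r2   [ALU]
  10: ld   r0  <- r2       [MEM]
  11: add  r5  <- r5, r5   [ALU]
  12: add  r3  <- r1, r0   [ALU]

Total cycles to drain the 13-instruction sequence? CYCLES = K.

c0: i0 xor.ALU  RAW r0
c1: i1 mul.MUL  WAW r2
c2: i2,i3 or.ALU+ld.MEM  2-wide
c3: i4 st.MEM  no-port MEM/MEM
c4: i5,i6 st.MEM+or.ALU  2-wide
c5: i7 st.MEM  no-port MEM/BR
c6: i8,i9 bne.BR+and.ALU  2-wide
c7: i10,i11 ld.MEM+add.ALU  2-wide
c8: i12 add.ALU  tail

CYCLES = 9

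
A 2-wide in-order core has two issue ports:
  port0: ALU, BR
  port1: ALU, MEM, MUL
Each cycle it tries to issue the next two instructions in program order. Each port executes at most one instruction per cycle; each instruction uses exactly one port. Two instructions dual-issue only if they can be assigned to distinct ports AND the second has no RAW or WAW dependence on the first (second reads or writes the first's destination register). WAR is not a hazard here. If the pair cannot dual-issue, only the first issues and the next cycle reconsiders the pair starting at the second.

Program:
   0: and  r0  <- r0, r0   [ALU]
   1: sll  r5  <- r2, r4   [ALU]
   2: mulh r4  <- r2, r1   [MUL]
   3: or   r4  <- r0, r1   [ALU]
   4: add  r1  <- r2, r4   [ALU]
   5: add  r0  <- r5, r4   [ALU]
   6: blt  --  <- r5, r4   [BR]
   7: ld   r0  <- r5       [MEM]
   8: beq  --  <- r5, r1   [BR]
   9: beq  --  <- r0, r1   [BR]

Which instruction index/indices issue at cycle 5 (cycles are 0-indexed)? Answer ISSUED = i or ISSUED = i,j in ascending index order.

ISSUED = 8

c0: i0+i1 and.ALU/sll.ALU  2-wide
c1: i2 mulh.MUL  WAW r4
c2: i3 or.ALU  RAW r4
c3: i4+i5 add.ALU/add.ALU  2-wide
c4: i6+i7 blt.BR/ld.MEM  2-wide
c5: i8 beq.BR  no-port BR/BR
c6: i9 beq.BR  tail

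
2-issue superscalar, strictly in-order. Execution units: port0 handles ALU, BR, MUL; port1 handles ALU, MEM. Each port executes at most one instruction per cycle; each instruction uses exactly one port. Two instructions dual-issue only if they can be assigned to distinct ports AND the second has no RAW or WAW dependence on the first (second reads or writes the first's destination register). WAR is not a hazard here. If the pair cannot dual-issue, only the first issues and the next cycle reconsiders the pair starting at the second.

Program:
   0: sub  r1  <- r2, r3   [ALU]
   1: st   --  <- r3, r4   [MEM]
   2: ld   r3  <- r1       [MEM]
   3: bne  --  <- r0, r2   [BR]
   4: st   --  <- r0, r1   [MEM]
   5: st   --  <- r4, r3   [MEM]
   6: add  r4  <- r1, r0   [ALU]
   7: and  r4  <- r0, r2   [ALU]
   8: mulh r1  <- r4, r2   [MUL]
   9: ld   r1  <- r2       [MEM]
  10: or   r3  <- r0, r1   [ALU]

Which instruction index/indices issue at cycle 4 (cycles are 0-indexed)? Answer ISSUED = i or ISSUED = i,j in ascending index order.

#0 head=0: sub.ALU/st.MEM i0/i1 2-wide
#1 head=2: ld.MEM/bne.BR i2/i3 2-wide
#2 head=4: st.MEM i4 no-port MEM/MEM
#3 head=5: st.MEM/add.ALU i5/i6 2-wide
#4 head=7: and.ALU i7 RAW r4
#5 head=8: mulh.MUL i8 WAW r1
#6 head=9: ld.MEM i9 RAW r1
#7 head=10: or.ALU i10 tail

ISSUED = 7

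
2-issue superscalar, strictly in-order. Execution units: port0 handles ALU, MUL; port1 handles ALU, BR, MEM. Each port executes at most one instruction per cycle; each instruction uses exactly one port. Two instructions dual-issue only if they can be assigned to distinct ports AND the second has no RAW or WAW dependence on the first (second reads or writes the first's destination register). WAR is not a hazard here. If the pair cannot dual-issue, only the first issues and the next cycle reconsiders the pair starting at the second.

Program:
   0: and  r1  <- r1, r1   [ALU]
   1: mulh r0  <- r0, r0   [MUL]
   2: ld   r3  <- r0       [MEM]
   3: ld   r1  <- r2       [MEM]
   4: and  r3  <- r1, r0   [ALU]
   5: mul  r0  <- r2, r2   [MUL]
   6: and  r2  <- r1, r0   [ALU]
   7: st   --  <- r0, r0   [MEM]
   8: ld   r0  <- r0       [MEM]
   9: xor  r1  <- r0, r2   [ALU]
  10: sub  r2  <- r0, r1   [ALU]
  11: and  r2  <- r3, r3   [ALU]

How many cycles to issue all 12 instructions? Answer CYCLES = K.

#0 head=0: and/mulh i0/i1 pair
#1 head=2: ld i2 no-port MEM/MEM
#2 head=3: ld i3 RAW r1
#3 head=4: and/mul i4/i5 pair
#4 head=6: and/st i6/i7 pair
#5 head=8: ld i8 RAW r0
#6 head=9: xor i9 RAW r1
#7 head=10: sub i10 WAW r2
#8 head=11: and i11 tail

CYCLES = 9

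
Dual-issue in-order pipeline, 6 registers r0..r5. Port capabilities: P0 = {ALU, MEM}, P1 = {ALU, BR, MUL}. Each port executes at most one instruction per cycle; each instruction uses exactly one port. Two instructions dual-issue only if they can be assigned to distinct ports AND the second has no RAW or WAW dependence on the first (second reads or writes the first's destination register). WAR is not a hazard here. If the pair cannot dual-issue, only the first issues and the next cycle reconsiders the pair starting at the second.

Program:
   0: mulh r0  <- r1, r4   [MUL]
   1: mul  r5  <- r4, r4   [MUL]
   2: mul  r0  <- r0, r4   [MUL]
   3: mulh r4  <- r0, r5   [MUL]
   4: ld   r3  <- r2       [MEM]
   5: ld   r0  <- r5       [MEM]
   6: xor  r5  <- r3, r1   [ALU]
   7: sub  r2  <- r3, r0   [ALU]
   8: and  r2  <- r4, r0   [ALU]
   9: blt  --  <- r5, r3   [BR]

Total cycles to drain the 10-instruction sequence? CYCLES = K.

#0 head=0: mulh.MUL i0 no-port MUL/MUL
#1 head=1: mul.MUL i1 no-port MUL/MUL
#2 head=2: mul.MUL i2 no-port MUL/MUL
#3 head=3: mulh.MUL ld.MEM i3&i4 dual
#4 head=5: ld.MEM xor.ALU i5&i6 dual
#5 head=7: sub.ALU i7 WAW r2
#6 head=8: and.ALU blt.BR i8&i9 dual

CYCLES = 7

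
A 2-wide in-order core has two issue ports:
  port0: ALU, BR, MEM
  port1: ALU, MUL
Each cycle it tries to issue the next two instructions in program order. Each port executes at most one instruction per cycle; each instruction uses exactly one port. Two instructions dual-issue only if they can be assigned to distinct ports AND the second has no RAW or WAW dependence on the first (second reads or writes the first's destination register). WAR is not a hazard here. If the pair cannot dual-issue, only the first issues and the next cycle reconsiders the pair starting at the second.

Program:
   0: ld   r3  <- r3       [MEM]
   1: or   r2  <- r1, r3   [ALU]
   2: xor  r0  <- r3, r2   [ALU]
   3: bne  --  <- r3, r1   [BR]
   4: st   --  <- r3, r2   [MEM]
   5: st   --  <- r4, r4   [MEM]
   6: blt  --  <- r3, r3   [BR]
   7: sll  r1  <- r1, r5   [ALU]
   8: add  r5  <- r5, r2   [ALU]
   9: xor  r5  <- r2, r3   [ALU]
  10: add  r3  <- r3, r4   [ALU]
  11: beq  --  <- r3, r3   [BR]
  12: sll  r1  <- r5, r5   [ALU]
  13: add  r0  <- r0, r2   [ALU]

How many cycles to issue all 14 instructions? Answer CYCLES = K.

[0] i0  ld  -- RAW r3
[1] i1  or  -- RAW r2
[2] i2+i3  xor;bne  -- dual
[3] i4  st  -- no-port MEM/MEM
[4] i5  st  -- no-port MEM/BR
[5] i6+i7  blt;sll  -- dual
[6] i8  add  -- WAW r5
[7] i9+i10  xor;add  -- dual
[8] i11+i12  beq;sll  -- dual
[9] i13  add  -- tail

CYCLES = 10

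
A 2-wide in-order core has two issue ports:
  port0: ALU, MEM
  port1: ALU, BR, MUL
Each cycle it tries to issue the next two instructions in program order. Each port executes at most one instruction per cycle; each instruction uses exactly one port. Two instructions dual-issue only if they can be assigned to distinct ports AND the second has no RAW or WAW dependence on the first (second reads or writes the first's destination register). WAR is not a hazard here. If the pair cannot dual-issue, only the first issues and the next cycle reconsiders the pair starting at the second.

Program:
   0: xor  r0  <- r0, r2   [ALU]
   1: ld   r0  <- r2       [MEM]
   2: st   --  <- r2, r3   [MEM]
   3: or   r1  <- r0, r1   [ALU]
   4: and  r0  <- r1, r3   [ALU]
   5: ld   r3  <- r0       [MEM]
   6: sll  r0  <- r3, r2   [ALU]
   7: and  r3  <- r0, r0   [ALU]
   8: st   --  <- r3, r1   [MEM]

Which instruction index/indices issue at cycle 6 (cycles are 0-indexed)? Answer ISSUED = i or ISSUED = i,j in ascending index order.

ISSUED = 7

  cy0 -> i0 (xor.ALU) WAW r0
  cy1 -> i1 (ld.MEM) no-port MEM/MEM
  cy2 -> i2&i3 (st.MEM;or.ALU) 2-wide
  cy3 -> i4 (and.ALU) RAW r0
  cy4 -> i5 (ld.MEM) RAW r3
  cy5 -> i6 (sll.ALU) RAW r0
  cy6 -> i7 (and.ALU) RAW r3
  cy7 -> i8 (st.MEM) tail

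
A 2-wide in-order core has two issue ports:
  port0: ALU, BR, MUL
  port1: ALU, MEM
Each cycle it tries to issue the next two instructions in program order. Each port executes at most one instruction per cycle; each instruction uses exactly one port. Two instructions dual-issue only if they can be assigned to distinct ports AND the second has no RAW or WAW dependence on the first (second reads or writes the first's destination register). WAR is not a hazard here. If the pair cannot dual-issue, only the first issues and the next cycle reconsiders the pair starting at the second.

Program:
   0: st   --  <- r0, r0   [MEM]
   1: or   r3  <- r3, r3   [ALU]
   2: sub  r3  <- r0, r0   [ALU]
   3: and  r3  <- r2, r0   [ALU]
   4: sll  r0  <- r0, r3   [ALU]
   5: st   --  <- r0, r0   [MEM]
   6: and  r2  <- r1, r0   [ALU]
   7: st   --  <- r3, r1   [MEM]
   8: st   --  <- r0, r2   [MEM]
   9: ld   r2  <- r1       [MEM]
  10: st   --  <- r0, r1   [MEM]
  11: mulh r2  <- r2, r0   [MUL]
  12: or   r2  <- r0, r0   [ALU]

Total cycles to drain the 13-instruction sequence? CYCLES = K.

CYCLES = 10

c0: i0/i1 st.MEM+or.ALU  pair
c1: i2 sub.ALU  WAW r3
c2: i3 and.ALU  RAW r3
c3: i4 sll.ALU  RAW r0
c4: i5/i6 st.MEM+and.ALU  pair
c5: i7 st.MEM  no-port MEM/MEM
c6: i8 st.MEM  no-port MEM/MEM
c7: i9 ld.MEM  no-port MEM/MEM
c8: i10/i11 st.MEM+mulh.MUL  pair
c9: i12 or.ALU  tail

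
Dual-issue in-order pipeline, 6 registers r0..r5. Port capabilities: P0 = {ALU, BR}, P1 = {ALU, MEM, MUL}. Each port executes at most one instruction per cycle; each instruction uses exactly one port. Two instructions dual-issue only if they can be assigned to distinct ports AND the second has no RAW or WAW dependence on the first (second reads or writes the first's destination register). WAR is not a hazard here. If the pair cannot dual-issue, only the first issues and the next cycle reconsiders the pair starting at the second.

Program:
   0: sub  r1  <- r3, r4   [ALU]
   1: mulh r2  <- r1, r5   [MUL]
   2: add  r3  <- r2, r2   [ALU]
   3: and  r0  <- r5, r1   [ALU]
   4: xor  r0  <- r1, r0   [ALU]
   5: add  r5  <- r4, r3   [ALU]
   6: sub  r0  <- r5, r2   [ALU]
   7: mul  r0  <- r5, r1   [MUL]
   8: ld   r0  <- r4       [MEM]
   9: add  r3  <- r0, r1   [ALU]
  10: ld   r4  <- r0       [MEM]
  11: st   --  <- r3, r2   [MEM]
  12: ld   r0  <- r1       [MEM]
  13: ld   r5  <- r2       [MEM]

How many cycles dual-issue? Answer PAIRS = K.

[0] i0  sub.ALU  -- RAW r1
[1] i1  mulh.MUL  -- RAW r2
[2] i2/i3  add.ALU+and.ALU  -- pair
[3] i4/i5  xor.ALU+add.ALU  -- pair
[4] i6  sub.ALU  -- WAW r0
[5] i7  mul.MUL  -- no-port MUL/MEM
[6] i8  ld.MEM  -- RAW r0
[7] i9/i10  add.ALU+ld.MEM  -- pair
[8] i11  st.MEM  -- no-port MEM/MEM
[9] i12  ld.MEM  -- no-port MEM/MEM
[10] i13  ld.MEM  -- tail

PAIRS = 3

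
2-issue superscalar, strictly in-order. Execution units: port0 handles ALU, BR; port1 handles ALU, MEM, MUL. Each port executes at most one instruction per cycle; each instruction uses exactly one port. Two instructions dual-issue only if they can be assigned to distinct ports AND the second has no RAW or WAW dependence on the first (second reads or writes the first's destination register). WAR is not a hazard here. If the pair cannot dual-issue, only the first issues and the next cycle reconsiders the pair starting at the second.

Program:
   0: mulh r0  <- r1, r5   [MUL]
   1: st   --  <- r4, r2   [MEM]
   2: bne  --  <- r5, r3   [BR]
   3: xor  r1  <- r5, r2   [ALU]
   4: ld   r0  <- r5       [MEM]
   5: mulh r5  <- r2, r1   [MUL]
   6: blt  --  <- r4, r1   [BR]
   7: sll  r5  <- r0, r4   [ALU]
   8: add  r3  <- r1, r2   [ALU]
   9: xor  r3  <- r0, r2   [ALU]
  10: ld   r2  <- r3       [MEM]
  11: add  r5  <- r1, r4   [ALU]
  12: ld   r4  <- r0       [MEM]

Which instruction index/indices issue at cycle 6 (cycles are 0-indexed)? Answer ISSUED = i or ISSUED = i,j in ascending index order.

t=0 i0:mulh ; no-port MUL/MEM
t=1 i1+i2:st/bne ; dual
t=2 i3+i4:xor/ld ; dual
t=3 i5+i6:mulh/blt ; dual
t=4 i7+i8:sll/add ; dual
t=5 i9:xor ; RAW r3
t=6 i10+i11:ld/add ; dual
t=7 i12:ld ; tail

ISSUED = 10,11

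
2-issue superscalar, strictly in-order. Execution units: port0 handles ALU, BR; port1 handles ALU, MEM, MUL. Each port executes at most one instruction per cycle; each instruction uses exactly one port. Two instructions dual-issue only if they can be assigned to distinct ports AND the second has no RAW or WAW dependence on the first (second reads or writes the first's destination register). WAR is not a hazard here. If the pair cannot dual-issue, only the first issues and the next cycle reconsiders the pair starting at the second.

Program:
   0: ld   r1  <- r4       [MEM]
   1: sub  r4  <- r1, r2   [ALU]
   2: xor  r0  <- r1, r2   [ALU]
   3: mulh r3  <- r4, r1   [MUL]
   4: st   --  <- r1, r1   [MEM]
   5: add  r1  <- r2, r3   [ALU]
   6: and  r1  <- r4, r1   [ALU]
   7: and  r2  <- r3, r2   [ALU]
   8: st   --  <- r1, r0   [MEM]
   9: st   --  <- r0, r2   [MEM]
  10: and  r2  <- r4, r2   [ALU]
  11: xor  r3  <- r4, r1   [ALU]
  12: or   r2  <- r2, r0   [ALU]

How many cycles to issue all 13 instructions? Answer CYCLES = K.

c0: i0 ld  RAW r1
c1: i1&i2 sub/xor  dual
c2: i3 mulh  no-port MUL/MEM
c3: i4&i5 st/add  dual
c4: i6&i7 and/and  dual
c5: i8 st  no-port MEM/MEM
c6: i9&i10 st/and  dual
c7: i11&i12 xor/or  dual

CYCLES = 8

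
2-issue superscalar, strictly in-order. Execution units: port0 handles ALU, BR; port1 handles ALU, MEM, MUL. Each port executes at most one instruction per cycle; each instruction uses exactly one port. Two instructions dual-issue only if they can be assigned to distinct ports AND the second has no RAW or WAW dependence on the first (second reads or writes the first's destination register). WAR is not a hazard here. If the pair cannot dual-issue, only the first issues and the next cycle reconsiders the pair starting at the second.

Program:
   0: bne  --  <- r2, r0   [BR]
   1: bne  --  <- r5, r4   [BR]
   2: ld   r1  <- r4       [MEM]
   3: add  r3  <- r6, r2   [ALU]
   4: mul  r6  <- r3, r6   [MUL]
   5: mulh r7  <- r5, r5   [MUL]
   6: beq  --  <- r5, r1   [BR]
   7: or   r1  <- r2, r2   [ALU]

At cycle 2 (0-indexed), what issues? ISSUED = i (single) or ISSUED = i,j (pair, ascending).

c0: i0 bne.BR  no-port BR/BR
c1: i1+i2 bne.BR ld.MEM  pair
c2: i3 add.ALU  RAW r3
c3: i4 mul.MUL  no-port MUL/MUL
c4: i5+i6 mulh.MUL beq.BR  pair
c5: i7 or.ALU  tail

ISSUED = 3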